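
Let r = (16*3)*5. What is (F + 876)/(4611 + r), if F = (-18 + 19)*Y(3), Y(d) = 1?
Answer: 877/4851 ≈ 0.18079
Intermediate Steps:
r = 240 (r = 48*5 = 240)
F = 1 (F = (-18 + 19)*1 = 1*1 = 1)
(F + 876)/(4611 + r) = (1 + 876)/(4611 + 240) = 877/4851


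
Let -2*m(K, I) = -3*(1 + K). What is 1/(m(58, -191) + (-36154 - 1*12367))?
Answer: -2/96865 ≈ -2.0647e-5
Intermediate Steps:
m(K, I) = 3/2 + 3*K/2 (m(K, I) = -(-3)*(1 + K)/2 = -(-3 - 3*K)/2 = 3/2 + 3*K/2)
1/(m(58, -191) + (-36154 - 1*12367)) = 1/((3/2 + (3/2)*58) + (-36154 - 1*12367)) = 1/((3/2 + 87) + (-36154 - 12367)) = 1/(177/2 - 48521) = 1/(-96865/2) = -2/96865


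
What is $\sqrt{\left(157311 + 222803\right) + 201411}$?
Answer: $5 \sqrt{23261} \approx 762.58$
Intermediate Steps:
$\sqrt{\left(157311 + 222803\right) + 201411} = \sqrt{380114 + 201411} = \sqrt{581525} = 5 \sqrt{23261}$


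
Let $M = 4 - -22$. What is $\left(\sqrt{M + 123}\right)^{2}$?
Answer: $149$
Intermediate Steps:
$M = 26$ ($M = 4 + 22 = 26$)
$\left(\sqrt{M + 123}\right)^{2} = \left(\sqrt{26 + 123}\right)^{2} = \left(\sqrt{149}\right)^{2} = 149$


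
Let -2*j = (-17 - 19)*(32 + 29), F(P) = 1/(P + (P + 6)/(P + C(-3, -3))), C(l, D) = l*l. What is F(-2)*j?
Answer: -3843/5 ≈ -768.60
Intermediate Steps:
C(l, D) = l²
F(P) = 1/(P + (6 + P)/(9 + P)) (F(P) = 1/(P + (P + 6)/(P + (-3)²)) = 1/(P + (6 + P)/(P + 9)) = 1/(P + (6 + P)/(9 + P)))
j = 1098 (j = -(-17 - 19)*(32 + 29)/2 = -(-18)*61 = -½*(-2196) = 1098)
F(-2)*j = ((9 - 2)/(6 + (-2)² + 10*(-2)))*1098 = (7/(6 + 4 - 20))*1098 = (7/(-10))*1098 = -⅒*7*1098 = -7/10*1098 = -3843/5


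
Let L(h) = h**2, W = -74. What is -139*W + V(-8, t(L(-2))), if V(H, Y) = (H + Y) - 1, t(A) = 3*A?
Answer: 10289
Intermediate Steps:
V(H, Y) = -1 + H + Y
-139*W + V(-8, t(L(-2))) = -139*(-74) + (-1 - 8 + 3*(-2)**2) = 10286 + (-1 - 8 + 3*4) = 10286 + (-1 - 8 + 12) = 10286 + 3 = 10289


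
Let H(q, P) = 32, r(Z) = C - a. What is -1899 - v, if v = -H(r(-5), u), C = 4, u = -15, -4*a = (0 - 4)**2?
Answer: -1867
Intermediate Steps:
a = -4 (a = -(0 - 4)**2/4 = -1/4*(-4)**2 = -1/4*16 = -4)
r(Z) = 8 (r(Z) = 4 - 1*(-4) = 4 + 4 = 8)
v = -32 (v = -1*32 = -32)
-1899 - v = -1899 - 1*(-32) = -1899 + 32 = -1867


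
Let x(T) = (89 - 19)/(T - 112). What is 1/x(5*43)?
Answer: 103/70 ≈ 1.4714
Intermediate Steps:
x(T) = 70/(-112 + T)
1/x(5*43) = 1/(70/(-112 + 5*43)) = 1/(70/(-112 + 215)) = 1/(70/103) = 103/70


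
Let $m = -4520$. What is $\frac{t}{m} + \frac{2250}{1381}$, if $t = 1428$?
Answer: $\frac{2049483}{1560530} \approx 1.3133$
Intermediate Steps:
$\frac{t}{m} + \frac{2250}{1381} = \frac{1428}{-4520} + \frac{2250}{1381} = 1428 \left(- \frac{1}{4520}\right) + 2250 \cdot \frac{1}{1381} = - \frac{357}{1130} + \frac{2250}{1381} = \frac{2049483}{1560530}$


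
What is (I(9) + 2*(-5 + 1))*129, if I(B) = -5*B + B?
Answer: -5676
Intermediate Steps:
I(B) = -4*B
(I(9) + 2*(-5 + 1))*129 = (-4*9 + 2*(-5 + 1))*129 = (-36 + 2*(-4))*129 = (-36 - 8)*129 = -44*129 = -5676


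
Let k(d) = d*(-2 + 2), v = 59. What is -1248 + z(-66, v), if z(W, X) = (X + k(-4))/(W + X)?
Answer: -8795/7 ≈ -1256.4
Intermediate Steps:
k(d) = 0 (k(d) = d*0 = 0)
z(W, X) = X/(W + X) (z(W, X) = (X + 0)/(W + X) = X/(W + X))
-1248 + z(-66, v) = -1248 + 59/(-66 + 59) = -1248 + 59/(-7) = -1248 + 59*(-⅐) = -1248 - 59/7 = -8795/7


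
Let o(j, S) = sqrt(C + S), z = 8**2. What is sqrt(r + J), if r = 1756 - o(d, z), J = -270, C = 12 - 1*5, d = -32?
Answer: sqrt(1486 - sqrt(71)) ≈ 38.439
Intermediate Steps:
z = 64
C = 7 (C = 12 - 5 = 7)
o(j, S) = sqrt(7 + S)
r = 1756 - sqrt(71) (r = 1756 - sqrt(7 + 64) = 1756 - sqrt(71) ≈ 1747.6)
sqrt(r + J) = sqrt((1756 - sqrt(71)) - 270) = sqrt(1486 - sqrt(71))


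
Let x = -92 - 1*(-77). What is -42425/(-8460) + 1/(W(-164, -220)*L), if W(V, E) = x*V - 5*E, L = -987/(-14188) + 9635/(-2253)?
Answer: 10803348592237/2154332257380 ≈ 5.0147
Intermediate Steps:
x = -15 (x = -92 + 77 = -15)
L = -134477669/31965564 (L = -987*(-1/14188) + 9635*(-1/2253) = 987/14188 - 9635/2253 = -134477669/31965564 ≈ -4.2070)
W(V, E) = -15*V - 5*E
-42425/(-8460) + 1/(W(-164, -220)*L) = -42425/(-8460) + 1/((-15*(-164) - 5*(-220))*(-134477669/31965564)) = -42425*(-1/8460) - 31965564/134477669/(2460 + 1100) = 8485/1692 - 31965564/134477669/3560 = 8485/1692 + (1/3560)*(-31965564/134477669) = 8485/1692 - 7991391/119685125410 = 10803348592237/2154332257380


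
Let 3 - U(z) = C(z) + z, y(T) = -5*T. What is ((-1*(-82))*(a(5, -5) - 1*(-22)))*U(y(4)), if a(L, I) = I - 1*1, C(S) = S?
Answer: 56416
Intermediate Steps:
U(z) = 3 - 2*z (U(z) = 3 - (z + z) = 3 - 2*z)
a(L, I) = -1 + I (a(L, I) = I - 1 = -1 + I)
((-1*(-82))*(a(5, -5) - 1*(-22)))*U(y(4)) = ((-1*(-82))*((-1 - 5) - 1*(-22)))*(3 - (-10)*4) = (82*(-6 + 22))*(3 - 2*(-20)) = (82*16)*(3 + 40) = 1312*43 = 56416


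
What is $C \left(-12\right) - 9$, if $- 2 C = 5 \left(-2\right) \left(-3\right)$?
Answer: $171$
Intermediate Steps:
$C = -15$ ($C = - \frac{5 \left(-2\right) \left(-3\right)}{2} = - \frac{\left(-10\right) \left(-3\right)}{2} = \left(- \frac{1}{2}\right) 30 = -15$)
$C \left(-12\right) - 9 = \left(-15\right) \left(-12\right) - 9 = 180 - 9 = 171$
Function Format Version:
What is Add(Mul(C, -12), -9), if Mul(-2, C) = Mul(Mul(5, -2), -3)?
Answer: 171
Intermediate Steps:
C = -15 (C = Mul(Rational(-1, 2), Mul(Mul(5, -2), -3)) = Mul(Rational(-1, 2), Mul(-10, -3)) = Mul(Rational(-1, 2), 30) = -15)
Add(Mul(C, -12), -9) = Add(Mul(-15, -12), -9) = Add(180, -9) = 171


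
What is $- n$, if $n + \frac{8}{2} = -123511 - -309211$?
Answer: $-185696$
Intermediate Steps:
$n = 185696$ ($n = -4 - -185700 = -4 + \left(-123511 + 309211\right) = -4 + 185700 = 185696$)
$- n = \left(-1\right) 185696 = -185696$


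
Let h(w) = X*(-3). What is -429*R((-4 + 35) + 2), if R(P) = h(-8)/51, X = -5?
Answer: -2145/17 ≈ -126.18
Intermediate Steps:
h(w) = 15 (h(w) = -5*(-3) = 15)
R(P) = 5/17 (R(P) = 15/51 = 15*(1/51) = 5/17)
-429*R((-4 + 35) + 2) = -429*5/17 = -2145/17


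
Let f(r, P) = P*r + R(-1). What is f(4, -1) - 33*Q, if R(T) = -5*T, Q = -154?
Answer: 5083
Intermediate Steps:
f(r, P) = 5 + P*r (f(r, P) = P*r - 5*(-1) = P*r + 5 = 5 + P*r)
f(4, -1) - 33*Q = (5 - 1*4) - 33*(-154) = (5 - 4) + 5082 = 1 + 5082 = 5083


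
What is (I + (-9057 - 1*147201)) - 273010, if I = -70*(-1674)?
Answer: -312088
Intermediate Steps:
I = 117180
(I + (-9057 - 1*147201)) - 273010 = (117180 + (-9057 - 1*147201)) - 273010 = (117180 + (-9057 - 147201)) - 273010 = (117180 - 156258) - 273010 = -39078 - 273010 = -312088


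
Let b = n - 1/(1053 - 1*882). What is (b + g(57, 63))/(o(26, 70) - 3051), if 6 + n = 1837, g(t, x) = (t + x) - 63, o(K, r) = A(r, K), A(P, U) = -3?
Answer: -322847/522234 ≈ -0.61820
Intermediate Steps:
o(K, r) = -3
g(t, x) = -63 + t + x
n = 1831 (n = -6 + 1837 = 1831)
b = 313100/171 (b = 1831 - 1/(1053 - 1*882) = 1831 - 1/(1053 - 882) = 1831 - 1/171 = 313100/171 ≈ 1831.0)
(b + g(57, 63))/(o(26, 70) - 3051) = (313100/171 + (-63 + 57 + 63))/(-3 - 3051) = (313100/171 + 57)/(-3054) = (322847/171)*(-1/3054) = -322847/522234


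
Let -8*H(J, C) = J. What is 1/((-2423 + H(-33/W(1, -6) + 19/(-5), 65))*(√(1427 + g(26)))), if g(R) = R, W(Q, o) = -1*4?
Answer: -160*√1453/563428357 ≈ -1.0825e-5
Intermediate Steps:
W(Q, o) = -4
H(J, C) = -J/8
1/((-2423 + H(-33/W(1, -6) + 19/(-5), 65))*(√(1427 + g(26)))) = 1/((-2423 - (-33/(-4) + 19/(-5))/8)*(√(1427 + 26))) = 1/((-2423 - (-33*(-¼) + 19*(-⅕))/8)*(√1453)) = (√1453/1453)/(-2423 - (33/4 - 19/5)/8) = (√1453/1453)/(-2423 - ⅛*89/20) = (√1453/1453)/(-2423 - 89/160) = (√1453/1453)/(-387769/160) = -160*√1453/563428357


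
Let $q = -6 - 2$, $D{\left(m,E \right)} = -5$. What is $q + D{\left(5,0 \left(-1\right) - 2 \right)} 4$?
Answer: $-28$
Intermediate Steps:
$q = -8$ ($q = -6 - 2 = -8$)
$q + D{\left(5,0 \left(-1\right) - 2 \right)} 4 = -8 - 20 = -28$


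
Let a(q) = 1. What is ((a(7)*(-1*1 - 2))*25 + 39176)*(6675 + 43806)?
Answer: 1973857581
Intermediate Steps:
((a(7)*(-1*1 - 2))*25 + 39176)*(6675 + 43806) = ((1*(-1*1 - 2))*25 + 39176)*(6675 + 43806) = ((1*(-1 - 2))*25 + 39176)*50481 = ((1*(-3))*25 + 39176)*50481 = (-3*25 + 39176)*50481 = (-75 + 39176)*50481 = 39101*50481 = 1973857581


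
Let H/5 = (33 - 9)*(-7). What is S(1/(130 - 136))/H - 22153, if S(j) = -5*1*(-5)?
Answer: -3721709/168 ≈ -22153.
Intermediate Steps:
S(j) = 25 (S(j) = -5*(-5) = 25)
H = -840 (H = 5*((33 - 9)*(-7)) = 5*(24*(-7)) = 5*(-168) = -840)
S(1/(130 - 136))/H - 22153 = 25/(-840) - 22153 = 25*(-1/840) - 22153 = -5/168 - 22153 = -3721709/168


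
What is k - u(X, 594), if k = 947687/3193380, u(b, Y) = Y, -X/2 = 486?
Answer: -1895920033/3193380 ≈ -593.70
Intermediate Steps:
X = -972 (X = -2*486 = -972)
k = 947687/3193380 (k = 947687*(1/3193380) = 947687/3193380 ≈ 0.29677)
k - u(X, 594) = 947687/3193380 - 1*594 = 947687/3193380 - 594 = -1895920033/3193380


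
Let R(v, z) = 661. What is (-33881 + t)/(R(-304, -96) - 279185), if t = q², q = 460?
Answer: -177719/278524 ≈ -0.63807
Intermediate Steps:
t = 211600 (t = 460² = 211600)
(-33881 + t)/(R(-304, -96) - 279185) = (-33881 + 211600)/(661 - 279185) = 177719/(-278524) = 177719*(-1/278524) = -177719/278524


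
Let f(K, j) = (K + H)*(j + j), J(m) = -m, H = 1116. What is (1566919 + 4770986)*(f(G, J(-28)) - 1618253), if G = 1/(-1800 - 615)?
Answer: -226785524969171/23 ≈ -9.8602e+12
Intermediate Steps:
G = -1/2415 (G = 1/(-2415) = -1/2415 ≈ -0.00041408)
f(K, j) = 2*j*(1116 + K) (f(K, j) = (K + 1116)*(j + j) = (1116 + K)*(2*j) = 2*j*(1116 + K))
(1566919 + 4770986)*(f(G, J(-28)) - 1618253) = (1566919 + 4770986)*(2*(-1*(-28))*(1116 - 1/2415) - 1618253) = 6337905*(2*28*(2695139/2415) - 1618253) = 6337905*(21561112/345 - 1618253) = 6337905*(-536736173/345) = -226785524969171/23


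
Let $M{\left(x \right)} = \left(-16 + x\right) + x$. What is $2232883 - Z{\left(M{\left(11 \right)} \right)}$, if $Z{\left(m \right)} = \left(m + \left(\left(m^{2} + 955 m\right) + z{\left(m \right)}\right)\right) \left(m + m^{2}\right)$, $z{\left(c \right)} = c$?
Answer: $1990207$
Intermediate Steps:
$M{\left(x \right)} = -16 + 2 x$
$Z{\left(m \right)} = \left(m + m^{2}\right) \left(m^{2} + 957 m\right)$ ($Z{\left(m \right)} = \left(m + \left(\left(m^{2} + 955 m\right) + m\right)\right) \left(m + m^{2}\right) = \left(m + \left(m^{2} + 956 m\right)\right) \left(m + m^{2}\right) = \left(m^{2} + 957 m\right) \left(m + m^{2}\right) = \left(m + m^{2}\right) \left(m^{2} + 957 m\right)$)
$2232883 - Z{\left(M{\left(11 \right)} \right)} = 2232883 - \left(-16 + 2 \cdot 11\right)^{2} \left(957 + \left(-16 + 2 \cdot 11\right)^{2} + 958 \left(-16 + 2 \cdot 11\right)\right) = 2232883 - \left(-16 + 22\right)^{2} \left(957 + \left(-16 + 22\right)^{2} + 958 \left(-16 + 22\right)\right) = 2232883 - 6^{2} \left(957 + 6^{2} + 958 \cdot 6\right) = 2232883 - 36 \left(957 + 36 + 5748\right) = 2232883 - 36 \cdot 6741 = 2232883 - 242676 = 1990207$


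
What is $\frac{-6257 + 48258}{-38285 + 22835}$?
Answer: $- \frac{42001}{15450} \approx -2.7185$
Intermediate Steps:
$\frac{-6257 + 48258}{-38285 + 22835} = \frac{42001}{-15450} = 42001 \left(- \frac{1}{15450}\right) = - \frac{42001}{15450}$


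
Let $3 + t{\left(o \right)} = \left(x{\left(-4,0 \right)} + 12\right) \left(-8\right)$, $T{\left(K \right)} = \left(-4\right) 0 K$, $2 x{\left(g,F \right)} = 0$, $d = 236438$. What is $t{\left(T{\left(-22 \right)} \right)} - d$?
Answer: $-236537$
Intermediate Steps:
$x{\left(g,F \right)} = 0$ ($x{\left(g,F \right)} = \frac{1}{2} \cdot 0 = 0$)
$T{\left(K \right)} = 0$ ($T{\left(K \right)} = 0 K = 0$)
$t{\left(o \right)} = -99$ ($t{\left(o \right)} = -3 + \left(0 + 12\right) \left(-8\right) = -3 + 12 \left(-8\right) = -3 - 96 = -99$)
$t{\left(T{\left(-22 \right)} \right)} - d = -99 - 236438 = -236537$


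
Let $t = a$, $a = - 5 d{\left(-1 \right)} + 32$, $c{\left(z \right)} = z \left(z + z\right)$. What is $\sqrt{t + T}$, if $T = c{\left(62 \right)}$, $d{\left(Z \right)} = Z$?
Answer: $5 \sqrt{309} \approx 87.892$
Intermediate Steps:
$c{\left(z \right)} = 2 z^{2}$ ($c{\left(z \right)} = z 2 z = 2 z^{2}$)
$T = 7688$ ($T = 2 \cdot 62^{2} = 2 \cdot 3844 = 7688$)
$a = 37$ ($a = \left(-5\right) \left(-1\right) + 32 = 5 + 32 = 37$)
$t = 37$
$\sqrt{t + T} = \sqrt{37 + 7688} = \sqrt{7725} = 5 \sqrt{309}$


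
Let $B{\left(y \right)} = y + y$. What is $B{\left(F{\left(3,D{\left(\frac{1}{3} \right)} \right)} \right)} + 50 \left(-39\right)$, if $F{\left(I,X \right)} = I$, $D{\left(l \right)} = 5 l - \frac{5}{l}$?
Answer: $-1944$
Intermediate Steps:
$D{\left(l \right)} = - \frac{5}{l} + 5 l$
$B{\left(y \right)} = 2 y$
$B{\left(F{\left(3,D{\left(\frac{1}{3} \right)} \right)} \right)} + 50 \left(-39\right) = 2 \cdot 3 + 50 \left(-39\right) = 6 - 1950 = -1944$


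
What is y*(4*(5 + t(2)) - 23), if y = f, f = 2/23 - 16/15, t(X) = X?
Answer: -338/69 ≈ -4.8986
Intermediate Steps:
f = -338/345 (f = 2*(1/23) - 16*1/15 = 2/23 - 16/15 = -338/345 ≈ -0.97971)
y = -338/345 ≈ -0.97971
y*(4*(5 + t(2)) - 23) = -338*(4*(5 + 2) - 23)/345 = -338*(4*7 - 23)/345 = -338*(28 - 23)/345 = -338/345*5 = -338/69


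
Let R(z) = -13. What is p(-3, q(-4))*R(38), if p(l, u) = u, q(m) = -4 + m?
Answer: 104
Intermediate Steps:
p(-3, q(-4))*R(38) = (-4 - 4)*(-13) = -8*(-13) = 104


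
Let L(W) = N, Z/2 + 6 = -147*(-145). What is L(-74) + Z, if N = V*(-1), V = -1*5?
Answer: 42623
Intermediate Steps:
V = -5
Z = 42618 (Z = -12 + 2*(-147*(-145)) = -12 + 2*21315 = -12 + 42630 = 42618)
N = 5 (N = -5*(-1) = 5)
L(W) = 5
L(-74) + Z = 5 + 42618 = 42623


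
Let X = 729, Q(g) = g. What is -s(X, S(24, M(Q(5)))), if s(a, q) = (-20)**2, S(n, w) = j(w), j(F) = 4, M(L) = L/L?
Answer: -400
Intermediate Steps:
M(L) = 1
S(n, w) = 4
s(a, q) = 400
-s(X, S(24, M(Q(5)))) = -1*400 = -400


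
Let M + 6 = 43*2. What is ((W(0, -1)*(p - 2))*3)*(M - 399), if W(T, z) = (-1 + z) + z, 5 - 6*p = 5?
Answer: -5742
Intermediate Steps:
M = 80 (M = -6 + 43*2 = -6 + 86 = 80)
p = 0 (p = ⅚ - ⅙*5 = ⅚ - ⅚ = 0)
W(T, z) = -1 + 2*z
((W(0, -1)*(p - 2))*3)*(M - 399) = (((-1 + 2*(-1))*(0 - 2))*3)*(80 - 399) = (((-1 - 2)*(-2))*3)*(-319) = (-3*(-2)*3)*(-319) = (6*3)*(-319) = 18*(-319) = -5742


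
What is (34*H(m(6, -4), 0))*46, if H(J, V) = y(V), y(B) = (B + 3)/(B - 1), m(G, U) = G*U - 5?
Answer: -4692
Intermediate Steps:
m(G, U) = -5 + G*U
y(B) = (3 + B)/(-1 + B)
H(J, V) = (3 + V)/(-1 + V)
(34*H(m(6, -4), 0))*46 = (34*((3 + 0)/(-1 + 0)))*46 = (34*(3/(-1)))*46 = (34*(-1*3))*46 = (34*(-3))*46 = -102*46 = -4692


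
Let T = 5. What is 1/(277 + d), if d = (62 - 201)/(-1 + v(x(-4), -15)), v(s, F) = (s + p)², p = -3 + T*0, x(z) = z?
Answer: 48/13157 ≈ 0.0036482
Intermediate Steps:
p = -3 (p = -3 + 5*0 = -3 + 0 = -3)
v(s, F) = (-3 + s)² (v(s, F) = (s - 3)² = (-3 + s)²)
d = -139/48 (d = (62 - 201)/(-1 + (-3 - 4)²) = -139/(-1 + (-7)²) = -139/(-1 + 49) = -139/48 ≈ -2.8958)
1/(277 + d) = 1/(277 - 139/48) = 1/(13157/48) = 48/13157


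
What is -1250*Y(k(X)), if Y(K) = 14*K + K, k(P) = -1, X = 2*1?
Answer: 18750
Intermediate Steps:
X = 2
Y(K) = 15*K
-1250*Y(k(X)) = -18750*(-1) = -1250*(-15) = 18750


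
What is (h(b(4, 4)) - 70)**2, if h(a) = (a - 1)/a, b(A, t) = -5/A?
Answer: 116281/25 ≈ 4651.2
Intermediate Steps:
h(a) = (-1 + a)/a
(h(b(4, 4)) - 70)**2 = ((-1 - 5/4)/((-5/4)) - 70)**2 = ((-1 - 5*1/4)/((-5*1/4)) - 70)**2 = ((-1 - 5/4)/(-5/4) - 70)**2 = (-4/5*(-9/4) - 70)**2 = (9/5 - 70)**2 = (-341/5)**2 = 116281/25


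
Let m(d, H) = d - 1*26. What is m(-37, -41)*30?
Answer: -1890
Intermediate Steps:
m(d, H) = -26 + d (m(d, H) = d - 26 = -26 + d)
m(-37, -41)*30 = (-26 - 37)*30 = -63*30 = -1890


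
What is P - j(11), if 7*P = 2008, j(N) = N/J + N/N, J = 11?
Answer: 1994/7 ≈ 284.86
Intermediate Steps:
j(N) = 1 + N/11 (j(N) = N/11 + N/N = N*(1/11) + 1 = N/11 + 1 = 1 + N/11)
P = 2008/7 (P = (⅐)*2008 = 2008/7 ≈ 286.86)
P - j(11) = 2008/7 - (1 + (1/11)*11) = 2008/7 - (1 + 1) = 2008/7 - 1*2 = 2008/7 - 2 = 1994/7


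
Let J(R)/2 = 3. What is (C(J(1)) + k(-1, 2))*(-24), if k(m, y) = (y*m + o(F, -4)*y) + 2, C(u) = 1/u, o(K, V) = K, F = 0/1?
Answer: -4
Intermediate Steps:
F = 0 (F = 0*1 = 0)
J(R) = 6 (J(R) = 2*3 = 6)
k(m, y) = 2 + m*y (k(m, y) = (y*m + 0*y) + 2 = (m*y + 0) + 2 = m*y + 2 = 2 + m*y)
(C(J(1)) + k(-1, 2))*(-24) = (1/6 + (2 - 1*2))*(-24) = (⅙ + (2 - 2))*(-24) = (⅙ + 0)*(-24) = (⅙)*(-24) = -4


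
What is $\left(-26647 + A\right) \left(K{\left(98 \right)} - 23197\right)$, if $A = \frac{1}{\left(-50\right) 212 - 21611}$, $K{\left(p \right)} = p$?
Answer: $\frac{19826484239282}{32211} \approx 6.1552 \cdot 10^{8}$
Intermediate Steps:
$A = - \frac{1}{32211}$ ($A = \frac{1}{-10600 - 21611} = \frac{1}{-32211} = - \frac{1}{32211} \approx -3.1045 \cdot 10^{-5}$)
$\left(-26647 + A\right) \left(K{\left(98 \right)} - 23197\right) = \left(-26647 - \frac{1}{32211}\right) \left(98 - 23197\right) = \left(- \frac{858326518}{32211}\right) \left(-23099\right) = \frac{19826484239282}{32211}$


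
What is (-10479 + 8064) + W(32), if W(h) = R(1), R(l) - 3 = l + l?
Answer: -2410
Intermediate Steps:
R(l) = 3 + 2*l (R(l) = 3 + (l + l) = 3 + 2*l)
W(h) = 5 (W(h) = 3 + 2*1 = 3 + 2 = 5)
(-10479 + 8064) + W(32) = (-10479 + 8064) + 5 = -2415 + 5 = -2410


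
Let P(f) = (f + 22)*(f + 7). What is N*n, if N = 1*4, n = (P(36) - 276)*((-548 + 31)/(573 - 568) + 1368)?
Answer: 56097656/5 ≈ 1.1220e+7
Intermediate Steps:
P(f) = (7 + f)*(22 + f) (P(f) = (22 + f)*(7 + f) = (7 + f)*(22 + f))
n = 14024414/5 (n = ((154 + 36**2 + 29*36) - 276)*((-548 + 31)/(573 - 568) + 1368) = ((154 + 1296 + 1044) - 276)*(-517/5 + 1368) = (2494 - 276)*(-517*1/5 + 1368) = 2218*(-517/5 + 1368) = 2218*(6323/5) = 14024414/5 ≈ 2.8049e+6)
N = 4
N*n = 4*(14024414/5) = 56097656/5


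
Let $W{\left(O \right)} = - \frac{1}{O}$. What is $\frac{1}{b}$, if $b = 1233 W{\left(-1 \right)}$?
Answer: $\frac{1}{1233} \approx 0.00081103$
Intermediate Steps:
$b = 1233$ ($b = 1233 \left(- \frac{1}{-1}\right) = 1233 \left(\left(-1\right) \left(-1\right)\right) = 1233 \cdot 1 = 1233$)
$\frac{1}{b} = \frac{1}{1233}$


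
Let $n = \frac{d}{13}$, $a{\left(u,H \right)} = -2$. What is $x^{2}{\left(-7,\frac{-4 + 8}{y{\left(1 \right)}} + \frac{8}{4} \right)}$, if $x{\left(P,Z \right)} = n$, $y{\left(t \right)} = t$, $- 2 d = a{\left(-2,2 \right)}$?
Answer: $\frac{1}{169} \approx 0.0059172$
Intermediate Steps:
$d = 1$ ($d = \left(- \frac{1}{2}\right) \left(-2\right) = 1$)
$n = \frac{1}{13}$ ($n = 1 \cdot \frac{1}{13} = \frac{1}{13} \approx 0.076923$)
$x{\left(P,Z \right)} = \frac{1}{13}$
$x^{2}{\left(-7,\frac{-4 + 8}{y{\left(1 \right)}} + \frac{8}{4} \right)} = \left(\frac{1}{13}\right)^{2} = \frac{1}{169}$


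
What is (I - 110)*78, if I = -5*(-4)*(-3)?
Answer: -13260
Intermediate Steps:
I = -60 (I = 20*(-3) = -60)
(I - 110)*78 = (-60 - 110)*78 = -170*78 = -13260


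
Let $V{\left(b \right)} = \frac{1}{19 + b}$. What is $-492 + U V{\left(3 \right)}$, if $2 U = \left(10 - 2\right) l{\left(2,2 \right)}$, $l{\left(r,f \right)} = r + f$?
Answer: $- \frac{5404}{11} \approx -491.27$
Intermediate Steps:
$l{\left(r,f \right)} = f + r$
$U = 16$ ($U = \frac{\left(10 - 2\right) \left(2 + 2\right)}{2} = \frac{8 \cdot 4}{2} = \frac{1}{2} \cdot 32 = 16$)
$-492 + U V{\left(3 \right)} = -492 + \frac{16}{19 + 3} = -492 + \frac{16}{22} = -492 + 16 \cdot \frac{1}{22} = -492 + \frac{8}{11} = - \frac{5404}{11}$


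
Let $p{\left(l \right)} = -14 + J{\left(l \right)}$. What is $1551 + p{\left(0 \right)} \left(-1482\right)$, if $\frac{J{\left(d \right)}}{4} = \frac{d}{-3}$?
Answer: $22299$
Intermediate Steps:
$J{\left(d \right)} = - \frac{4 d}{3}$ ($J{\left(d \right)} = 4 \frac{d}{-3} = 4 d \left(- \frac{1}{3}\right) = 4 \left(- \frac{d}{3}\right) = - \frac{4 d}{3}$)
$p{\left(l \right)} = -14 - \frac{4 l}{3}$
$1551 + p{\left(0 \right)} \left(-1482\right) = 1551 + \left(-14 - 0\right) \left(-1482\right) = 1551 + \left(-14 + 0\right) \left(-1482\right) = 1551 - -20748 = 1551 + 20748 = 22299$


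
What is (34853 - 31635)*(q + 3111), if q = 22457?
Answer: 82277824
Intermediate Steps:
(34853 - 31635)*(q + 3111) = (34853 - 31635)*(22457 + 3111) = 3218*25568 = 82277824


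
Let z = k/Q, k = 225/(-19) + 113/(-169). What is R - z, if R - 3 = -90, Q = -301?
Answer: -84126629/966511 ≈ -87.042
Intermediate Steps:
k = -40172/3211 (k = 225*(-1/19) + 113*(-1/169) = -225/19 - 113/169 = -40172/3211 ≈ -12.511)
R = -87 (R = 3 - 90 = -87)
z = 40172/966511 (z = -40172/3211/(-301) = -40172/3211*(-1/301) = 40172/966511 ≈ 0.041564)
R - z = -87 - 1*40172/966511 = -87 - 40172/966511 = -84126629/966511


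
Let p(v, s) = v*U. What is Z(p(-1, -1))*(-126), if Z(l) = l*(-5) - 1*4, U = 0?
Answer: 504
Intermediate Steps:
p(v, s) = 0 (p(v, s) = v*0 = 0)
Z(l) = -4 - 5*l (Z(l) = -5*l - 4 = -4 - 5*l)
Z(p(-1, -1))*(-126) = (-4 - 5*0)*(-126) = (-4 + 0)*(-126) = -4*(-126) = 504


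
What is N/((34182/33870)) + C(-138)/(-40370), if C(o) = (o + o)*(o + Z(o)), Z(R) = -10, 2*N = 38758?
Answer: 2208010718647/114993945 ≈ 19201.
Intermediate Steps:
N = 19379 (N = (½)*38758 = 19379)
C(o) = 2*o*(-10 + o) (C(o) = (o + o)*(o - 10) = (2*o)*(-10 + o) = 2*o*(-10 + o))
N/((34182/33870)) + C(-138)/(-40370) = 19379/((34182/33870)) + (2*(-138)*(-10 - 138))/(-40370) = 19379/((34182*(1/33870))) + (2*(-138)*(-148))*(-1/40370) = 19379/(5697/5645) + 40848*(-1/40370) = 19379*(5645/5697) - 20424/20185 = 109394455/5697 - 20424/20185 = 2208010718647/114993945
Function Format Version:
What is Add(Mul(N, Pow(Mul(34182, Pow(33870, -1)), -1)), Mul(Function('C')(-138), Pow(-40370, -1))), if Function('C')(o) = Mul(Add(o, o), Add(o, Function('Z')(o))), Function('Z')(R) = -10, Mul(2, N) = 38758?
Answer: Rational(2208010718647, 114993945) ≈ 19201.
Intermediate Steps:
N = 19379 (N = Mul(Rational(1, 2), 38758) = 19379)
Function('C')(o) = Mul(2, o, Add(-10, o)) (Function('C')(o) = Mul(Add(o, o), Add(o, -10)) = Mul(Mul(2, o), Add(-10, o)) = Mul(2, o, Add(-10, o)))
Add(Mul(N, Pow(Mul(34182, Pow(33870, -1)), -1)), Mul(Function('C')(-138), Pow(-40370, -1))) = Add(Mul(19379, Pow(Mul(34182, Pow(33870, -1)), -1)), Mul(Mul(2, -138, Add(-10, -138)), Pow(-40370, -1))) = Add(Mul(19379, Pow(Mul(34182, Rational(1, 33870)), -1)), Mul(Mul(2, -138, -148), Rational(-1, 40370))) = Add(Mul(19379, Pow(Rational(5697, 5645), -1)), Mul(40848, Rational(-1, 40370))) = Add(Mul(19379, Rational(5645, 5697)), Rational(-20424, 20185)) = Add(Rational(109394455, 5697), Rational(-20424, 20185)) = Rational(2208010718647, 114993945)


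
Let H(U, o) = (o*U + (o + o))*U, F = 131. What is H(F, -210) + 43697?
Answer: -3615133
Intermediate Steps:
H(U, o) = U*(2*o + U*o) (H(U, o) = (U*o + 2*o)*U = (2*o + U*o)*U = U*(2*o + U*o))
H(F, -210) + 43697 = 131*(-210)*(2 + 131) + 43697 = 131*(-210)*133 + 43697 = -3658830 + 43697 = -3615133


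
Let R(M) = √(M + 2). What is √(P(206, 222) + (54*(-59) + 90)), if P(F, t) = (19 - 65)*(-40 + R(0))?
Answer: √(-1256 - 46*√2) ≈ 36.346*I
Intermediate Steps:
R(M) = √(2 + M)
P(F, t) = 1840 - 46*√2 (P(F, t) = (19 - 65)*(-40 + √(2 + 0)) = -46*(-40 + √2) = 1840 - 46*√2)
√(P(206, 222) + (54*(-59) + 90)) = √((1840 - 46*√2) + (54*(-59) + 90)) = √((1840 - 46*√2) + (-3186 + 90)) = √((1840 - 46*√2) - 3096) = √(-1256 - 46*√2)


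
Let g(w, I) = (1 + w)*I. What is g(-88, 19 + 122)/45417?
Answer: -4089/15139 ≈ -0.27010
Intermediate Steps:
g(w, I) = I*(1 + w)
g(-88, 19 + 122)/45417 = ((19 + 122)*(1 - 88))/45417 = (141*(-87))*(1/45417) = -12267*1/45417 = -4089/15139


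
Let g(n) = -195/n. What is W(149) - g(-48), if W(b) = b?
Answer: 2319/16 ≈ 144.94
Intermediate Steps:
W(149) - g(-48) = 149 - (-195)/(-48) = 149 - (-195)*(-1)/48 = 149 - 1*65/16 = 149 - 65/16 = 2319/16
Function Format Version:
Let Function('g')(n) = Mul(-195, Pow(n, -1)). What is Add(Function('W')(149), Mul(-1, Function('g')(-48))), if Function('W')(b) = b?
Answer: Rational(2319, 16) ≈ 144.94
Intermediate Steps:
Add(Function('W')(149), Mul(-1, Function('g')(-48))) = Add(149, Mul(-1, Mul(-195, Pow(-48, -1)))) = Add(149, Mul(-1, Mul(-195, Rational(-1, 48)))) = Add(149, Mul(-1, Rational(65, 16))) = Add(149, Rational(-65, 16)) = Rational(2319, 16)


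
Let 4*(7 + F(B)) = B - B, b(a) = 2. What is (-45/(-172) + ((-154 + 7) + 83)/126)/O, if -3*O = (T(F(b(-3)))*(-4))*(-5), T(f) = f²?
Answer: 2669/3539760 ≈ 0.00075401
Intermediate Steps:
F(B) = -7 (F(B) = -7 + (B - B)/4 = -7 + (¼)*0 = -7 + 0 = -7)
O = -980/3 (O = -(-7)²*(-4)*(-5)/3 = -49*(-4)*(-5)/3 = -(-196)*(-5)/3 = -⅓*980 = -980/3 ≈ -326.67)
(-45/(-172) + ((-154 + 7) + 83)/126)/O = (-45/(-172) + ((-154 + 7) + 83)/126)/(-980/3) = (-45*(-1/172) + (-147 + 83)*(1/126))*(-3/980) = (45/172 - 64*1/126)*(-3/980) = (45/172 - 32/63)*(-3/980) = -2669/10836*(-3/980) = 2669/3539760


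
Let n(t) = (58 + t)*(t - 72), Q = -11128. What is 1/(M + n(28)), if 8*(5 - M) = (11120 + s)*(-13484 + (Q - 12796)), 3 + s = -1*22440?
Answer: -1/52950127 ≈ -1.8886e-8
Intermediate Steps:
n(t) = (-72 + t)*(58 + t) (n(t) = (58 + t)*(-72 + t) = (-72 + t)*(58 + t))
s = -22443 (s = -3 - 1*22440 = -3 - 22440 = -22443)
M = -52946343 (M = 5 - (11120 - 22443)*(-13484 + (-11128 - 12796))/8 = 5 - (-11323)*(-13484 - 23924)/8 = 5 - (-11323)*(-37408)/8 = 5 - ⅛*423570784 = 5 - 52946348 = -52946343)
1/(M + n(28)) = 1/(-52946343 + (-4176 + 28² - 14*28)) = 1/(-52946343 + (-4176 + 784 - 392)) = 1/(-52946343 - 3784) = 1/(-52950127) = -1/52950127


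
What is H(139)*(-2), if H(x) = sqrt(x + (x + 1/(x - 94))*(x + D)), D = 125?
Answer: -2*sqrt(8289195)/15 ≈ -383.88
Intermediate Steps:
H(x) = sqrt(x + (125 + x)*(x + 1/(-94 + x))) (H(x) = sqrt(x + (x + 1/(x - 94))*(x + 125)) = sqrt(x + (x + 1/(-94 + x))*(125 + x)) = sqrt(x + (125 + x)*(x + 1/(-94 + x))))
H(139)*(-2) = sqrt((125 + 139 + 139*(-94 + 139)*(126 + 139))/(-94 + 139))*(-2) = sqrt((125 + 139 + 139*45*265)/45)*(-2) = sqrt((125 + 139 + 1657575)/45)*(-2) = sqrt((1/45)*1657839)*(-2) = sqrt(552613/15)*(-2) = (sqrt(8289195)/15)*(-2) = -2*sqrt(8289195)/15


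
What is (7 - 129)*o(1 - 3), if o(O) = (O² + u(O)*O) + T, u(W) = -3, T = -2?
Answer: -976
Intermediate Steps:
o(O) = -2 + O² - 3*O (o(O) = (O² - 3*O) - 2 = -2 + O² - 3*O)
(7 - 129)*o(1 - 3) = (7 - 129)*(-2 + (1 - 3)² - 3*(1 - 3)) = -122*(-2 + (-2)² - 3*(-2)) = -122*(-2 + 4 + 6) = -122*8 = -976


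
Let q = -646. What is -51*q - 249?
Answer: 32697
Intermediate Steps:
-51*q - 249 = -51*(-646) - 249 = 32946 - 249 = 32697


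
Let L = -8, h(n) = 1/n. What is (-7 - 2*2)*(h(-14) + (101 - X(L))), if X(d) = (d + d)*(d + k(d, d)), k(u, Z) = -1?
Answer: 6633/14 ≈ 473.79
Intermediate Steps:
X(d) = 2*d*(-1 + d) (X(d) = (d + d)*(d - 1) = (2*d)*(-1 + d) = 2*d*(-1 + d))
(-7 - 2*2)*(h(-14) + (101 - X(L))) = (-7 - 2*2)*(1/(-14) + (101 - 2*(-8)*(-1 - 8))) = (-7 - 4)*(-1/14 + (101 - 2*(-8)*(-9))) = -11*(-1/14 + (101 - 1*144)) = -11*(-1/14 + (101 - 144)) = -11*(-1/14 - 43) = -11*(-603/14) = 6633/14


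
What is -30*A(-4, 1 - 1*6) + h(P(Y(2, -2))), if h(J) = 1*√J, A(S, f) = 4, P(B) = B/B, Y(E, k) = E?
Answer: -119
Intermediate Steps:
P(B) = 1
h(J) = √J
-30*A(-4, 1 - 1*6) + h(P(Y(2, -2))) = -30*4 + √1 = -120 + 1 = -119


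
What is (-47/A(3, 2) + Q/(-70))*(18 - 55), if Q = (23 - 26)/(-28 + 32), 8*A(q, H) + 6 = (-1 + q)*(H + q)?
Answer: 973729/280 ≈ 3477.6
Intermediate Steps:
A(q, H) = -¾ + (-1 + q)*(H + q)/8 (A(q, H) = -¾ + ((-1 + q)*(H + q))/8 = -¾ + (-1 + q)*(H + q)/8)
Q = -¾ (Q = -3/4 = -3*¼ = -¾ ≈ -0.75000)
(-47/A(3, 2) + Q/(-70))*(18 - 55) = (-47/(-¾ - ⅛*2 - ⅛*3 + (⅛)*3² + (⅛)*2*3) - ¾/(-70))*(18 - 55) = (-47/(-¾ - ¼ - 3/8 + (⅛)*9 + ¾) - ¾*(-1/70))*(-37) = (-47/(-¾ - ¼ - 3/8 + 9/8 + ¾) + 3/280)*(-37) = (-47/½ + 3/280)*(-37) = (-47*2 + 3/280)*(-37) = (-94 + 3/280)*(-37) = -26317/280*(-37) = 973729/280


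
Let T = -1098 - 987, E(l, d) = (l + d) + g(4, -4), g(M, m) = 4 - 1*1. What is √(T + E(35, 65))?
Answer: I*√1982 ≈ 44.52*I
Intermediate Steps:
g(M, m) = 3 (g(M, m) = 4 - 1 = 3)
E(l, d) = 3 + d + l (E(l, d) = (l + d) + 3 = (d + l) + 3 = 3 + d + l)
T = -2085
√(T + E(35, 65)) = √(-2085 + (3 + 65 + 35)) = √(-2085 + 103) = √(-1982) = I*√1982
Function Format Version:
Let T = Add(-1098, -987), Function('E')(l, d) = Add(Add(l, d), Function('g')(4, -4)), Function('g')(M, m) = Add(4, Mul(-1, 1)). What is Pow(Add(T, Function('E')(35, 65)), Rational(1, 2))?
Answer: Mul(I, Pow(1982, Rational(1, 2))) ≈ Mul(44.520, I)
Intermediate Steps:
Function('g')(M, m) = 3 (Function('g')(M, m) = Add(4, -1) = 3)
Function('E')(l, d) = Add(3, d, l) (Function('E')(l, d) = Add(Add(l, d), 3) = Add(Add(d, l), 3) = Add(3, d, l))
T = -2085
Pow(Add(T, Function('E')(35, 65)), Rational(1, 2)) = Pow(Add(-2085, Add(3, 65, 35)), Rational(1, 2)) = Pow(Add(-2085, 103), Rational(1, 2)) = Pow(-1982, Rational(1, 2)) = Mul(I, Pow(1982, Rational(1, 2)))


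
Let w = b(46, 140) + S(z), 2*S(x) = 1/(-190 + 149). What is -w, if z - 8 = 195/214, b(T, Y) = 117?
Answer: -9593/82 ≈ -116.99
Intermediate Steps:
z = 1907/214 (z = 8 + 195/214 = 1907/214 ≈ 8.9112)
S(x) = -1/82 (S(x) = 1/(2*(-190 + 149)) = (1/2)/(-41) = (1/2)*(-1/41) = -1/82)
w = 9593/82 (w = 117 - 1/82 = 9593/82 ≈ 116.99)
-w = -1*9593/82 = -9593/82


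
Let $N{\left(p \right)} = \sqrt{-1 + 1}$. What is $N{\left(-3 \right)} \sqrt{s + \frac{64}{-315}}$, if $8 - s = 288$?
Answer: $0$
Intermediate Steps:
$s = -280$ ($s = 8 - 288 = -280$)
$N{\left(p \right)} = 0$ ($N{\left(p \right)} = \sqrt{0} = 0$)
$N{\left(-3 \right)} \sqrt{s + \frac{64}{-315}} = 0 \sqrt{-280 + \frac{64}{-315}} = 0 \sqrt{-280 + 64 \left(- \frac{1}{315}\right)} = 0 \sqrt{-280 - \frac{64}{315}} = 0 \sqrt{- \frac{88264}{315}} = 0 \frac{2 i \sqrt{772310}}{105} = 0$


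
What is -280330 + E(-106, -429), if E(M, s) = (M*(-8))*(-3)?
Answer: -282874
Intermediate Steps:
E(M, s) = 24*M (E(M, s) = -8*M*(-3) = 24*M)
-280330 + E(-106, -429) = -280330 + 24*(-106) = -280330 - 2544 = -282874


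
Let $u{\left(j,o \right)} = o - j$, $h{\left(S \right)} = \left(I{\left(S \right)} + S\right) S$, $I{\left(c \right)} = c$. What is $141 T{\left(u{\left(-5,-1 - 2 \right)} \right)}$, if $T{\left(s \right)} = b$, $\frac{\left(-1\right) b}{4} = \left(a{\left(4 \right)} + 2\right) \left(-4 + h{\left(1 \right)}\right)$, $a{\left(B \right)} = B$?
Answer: $6768$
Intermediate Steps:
$h{\left(S \right)} = 2 S^{2}$ ($h{\left(S \right)} = \left(S + S\right) S = 2 S S = 2 S^{2}$)
$b = 48$ ($b = - 4 \left(4 + 2\right) \left(-4 + 2 \cdot 1^{2}\right) = - 4 \cdot 6 \left(-4 + 2 \cdot 1\right) = - 4 \cdot 6 \left(-4 + 2\right) = - 4 \cdot 6 \left(-2\right) = \left(-4\right) \left(-12\right) = 48$)
$T{\left(s \right)} = 48$
$141 T{\left(u{\left(-5,-1 - 2 \right)} \right)} = 141 \cdot 48 = 6768$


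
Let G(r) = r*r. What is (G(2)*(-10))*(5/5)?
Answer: -40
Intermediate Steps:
G(r) = r**2
(G(2)*(-10))*(5/5) = (2**2*(-10))*(5/5) = (4*(-10))*(5*(1/5)) = -40*1 = -40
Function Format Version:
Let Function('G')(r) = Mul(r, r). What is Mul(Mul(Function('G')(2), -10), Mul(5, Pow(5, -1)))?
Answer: -40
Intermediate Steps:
Function('G')(r) = Pow(r, 2)
Mul(Mul(Function('G')(2), -10), Mul(5, Pow(5, -1))) = Mul(Mul(Pow(2, 2), -10), Mul(5, Pow(5, -1))) = Mul(Mul(4, -10), Mul(5, Rational(1, 5))) = Mul(-40, 1) = -40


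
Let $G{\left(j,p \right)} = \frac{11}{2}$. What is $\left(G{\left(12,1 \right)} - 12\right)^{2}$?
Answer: $\frac{169}{4} \approx 42.25$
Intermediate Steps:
$G{\left(j,p \right)} = \frac{11}{2}$ ($G{\left(j,p \right)} = 11 \cdot \frac{1}{2} = \frac{11}{2}$)
$\left(G{\left(12,1 \right)} - 12\right)^{2} = \left(\frac{11}{2} - 12\right)^{2} = \left(- \frac{13}{2}\right)^{2} = \frac{169}{4}$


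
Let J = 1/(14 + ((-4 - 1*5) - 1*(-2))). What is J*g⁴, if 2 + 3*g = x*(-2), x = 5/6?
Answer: 14641/45927 ≈ 0.31879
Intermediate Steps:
x = ⅚ (x = 5*(⅙) = ⅚ ≈ 0.83333)
g = -11/9 (g = -⅔ + ((⅚)*(-2))/3 = -⅔ + (⅓)*(-5/3) = -⅔ - 5/9 = -11/9 ≈ -1.2222)
J = ⅐ (J = 1/(14 + ((-4 - 5) + 2)) = 1/(14 + (-9 + 2)) = 1/(14 - 7) = 1/7 = ⅐ ≈ 0.14286)
J*g⁴ = (-11/9)⁴/7 = (⅐)*(14641/6561) = 14641/45927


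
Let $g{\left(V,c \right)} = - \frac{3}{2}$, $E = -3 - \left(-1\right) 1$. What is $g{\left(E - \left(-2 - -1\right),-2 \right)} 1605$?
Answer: $- \frac{4815}{2} \approx -2407.5$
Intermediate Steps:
$E = -2$ ($E = -3 - -1 = -3 + 1 = -2$)
$g{\left(V,c \right)} = - \frac{3}{2}$ ($g{\left(V,c \right)} = \left(-3\right) \frac{1}{2} = - \frac{3}{2}$)
$g{\left(E - \left(-2 - -1\right),-2 \right)} 1605 = \left(- \frac{3}{2}\right) 1605 = - \frac{4815}{2}$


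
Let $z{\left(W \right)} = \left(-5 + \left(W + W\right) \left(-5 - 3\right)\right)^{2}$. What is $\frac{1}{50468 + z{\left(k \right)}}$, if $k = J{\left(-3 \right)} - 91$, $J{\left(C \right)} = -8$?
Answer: $\frac{1}{2543709} \approx 3.9313 \cdot 10^{-7}$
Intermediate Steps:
$k = -99$ ($k = -8 - 91 = -99$)
$z{\left(W \right)} = \left(-5 - 16 W\right)^{2}$ ($z{\left(W \right)} = \left(-5 + 2 W \left(-8\right)\right)^{2} = \left(-5 - 16 W\right)^{2}$)
$\frac{1}{50468 + z{\left(k \right)}} = \frac{1}{50468 + \left(5 + 16 \left(-99\right)\right)^{2}} = \frac{1}{50468 + \left(5 - 1584\right)^{2}} = \frac{1}{50468 + \left(-1579\right)^{2}} = \frac{1}{50468 + 2493241} = \frac{1}{2543709}$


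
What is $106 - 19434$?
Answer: $-19328$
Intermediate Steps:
$106 - 19434 = -19328$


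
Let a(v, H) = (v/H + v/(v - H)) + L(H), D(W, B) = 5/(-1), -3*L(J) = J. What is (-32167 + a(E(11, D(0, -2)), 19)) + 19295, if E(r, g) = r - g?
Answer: -734321/57 ≈ -12883.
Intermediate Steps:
L(J) = -J/3
D(W, B) = -5 (D(W, B) = 5*(-1) = -5)
a(v, H) = -H/3 + v/H + v/(v - H) (a(v, H) = (v/H + v/(v - H)) - H/3 = -H/3 + v/H + v/(v - H))
(-32167 + a(E(11, D(0, -2)), 19)) + 19295 = (-32167 + (⅓)*(-1*19³ - 3*(11 - 1*(-5))² + (11 - 1*(-5))*19²)/(19*(19 - (11 - 1*(-5))))) + 19295 = (-32167 + (⅓)*(1/19)*(-1*6859 - 3*(11 + 5)² + (11 + 5)*361)/(19 - (11 + 5))) + 19295 = (-32167 + (⅓)*(1/19)*(-6859 - 3*16² + 16*361)/(19 - 1*16)) + 19295 = (-32167 + (⅓)*(1/19)*(-6859 - 3*256 + 5776)/(19 - 16)) + 19295 = (-32167 + (⅓)*(1/19)*(-6859 - 768 + 5776)/3) + 19295 = (-32167 + (⅓)*(1/19)*(⅓)*(-1851)) + 19295 = (-32167 - 617/57) + 19295 = -1834136/57 + 19295 = -734321/57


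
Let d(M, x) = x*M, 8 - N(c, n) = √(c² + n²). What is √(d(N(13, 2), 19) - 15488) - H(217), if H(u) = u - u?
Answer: √(-15336 - 19*√173) ≈ 124.84*I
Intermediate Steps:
H(u) = 0
N(c, n) = 8 - √(c² + n²)
d(M, x) = M*x
√(d(N(13, 2), 19) - 15488) - H(217) = √((8 - √(13² + 2²))*19 - 15488) - 1*0 = √((8 - √(169 + 4))*19 - 15488) + 0 = √((8 - √173)*19 - 15488) + 0 = √((152 - 19*√173) - 15488) + 0 = √(-15336 - 19*√173) + 0 = √(-15336 - 19*√173)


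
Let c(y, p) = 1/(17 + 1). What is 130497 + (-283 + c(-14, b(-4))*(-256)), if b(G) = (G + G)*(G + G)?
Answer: 1171798/9 ≈ 1.3020e+5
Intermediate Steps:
b(G) = 4*G² (b(G) = (2*G)*(2*G) = 4*G²)
c(y, p) = 1/18
130497 + (-283 + c(-14, b(-4))*(-256)) = 130497 + (-283 + (1/18)*(-256)) = 130497 + (-283 - 128/9) = 130497 - 2675/9 = 1171798/9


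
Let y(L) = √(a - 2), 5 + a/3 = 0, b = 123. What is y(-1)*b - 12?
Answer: -12 + 123*I*√17 ≈ -12.0 + 507.14*I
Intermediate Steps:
a = -15 (a = -15 + 3*0 = -15 + 0 = -15)
y(L) = I*√17 (y(L) = √(-15 - 2) = √(-17) = I*√17)
y(-1)*b - 12 = (I*√17)*123 - 12 = 123*I*√17 - 12 = -12 + 123*I*√17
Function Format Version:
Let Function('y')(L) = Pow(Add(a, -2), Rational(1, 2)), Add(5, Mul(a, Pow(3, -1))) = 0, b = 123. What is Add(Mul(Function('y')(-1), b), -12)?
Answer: Add(-12, Mul(123, I, Pow(17, Rational(1, 2)))) ≈ Add(-12.000, Mul(507.14, I))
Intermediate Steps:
a = -15 (a = Add(-15, Mul(3, 0)) = Add(-15, 0) = -15)
Function('y')(L) = Mul(I, Pow(17, Rational(1, 2))) (Function('y')(L) = Pow(Add(-15, -2), Rational(1, 2)) = Pow(-17, Rational(1, 2)) = Mul(I, Pow(17, Rational(1, 2))))
Add(Mul(Function('y')(-1), b), -12) = Add(Mul(Mul(I, Pow(17, Rational(1, 2))), 123), -12) = Add(Mul(123, I, Pow(17, Rational(1, 2))), -12) = Add(-12, Mul(123, I, Pow(17, Rational(1, 2))))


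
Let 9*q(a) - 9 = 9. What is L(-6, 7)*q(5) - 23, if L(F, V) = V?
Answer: -9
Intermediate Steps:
q(a) = 2 (q(a) = 1 + (1/9)*9 = 1 + 1 = 2)
L(-6, 7)*q(5) - 23 = 7*2 - 23 = 14 - 23 = -9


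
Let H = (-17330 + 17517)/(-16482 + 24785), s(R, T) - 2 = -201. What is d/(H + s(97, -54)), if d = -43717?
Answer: 362982251/1652110 ≈ 219.71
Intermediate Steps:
s(R, T) = -199 (s(R, T) = 2 - 201 = -199)
H = 187/8303 ≈ 0.022522
d/(H + s(97, -54)) = -43717/(187/8303 - 199) = -43717/(-1652110/8303) = -43717*(-8303/1652110) = 362982251/1652110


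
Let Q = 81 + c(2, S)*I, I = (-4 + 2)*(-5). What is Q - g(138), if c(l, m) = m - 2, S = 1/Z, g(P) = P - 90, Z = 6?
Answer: 44/3 ≈ 14.667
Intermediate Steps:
g(P) = -90 + P
S = 1/6 ≈ 0.16667
c(l, m) = -2 + m
I = 10 (I = -2*(-5) = 10)
Q = 188/3 (Q = 81 + (-2 + 1/6)*10 = 81 - 11/6*10 = 81 - 55/3 = 188/3 ≈ 62.667)
Q - g(138) = 188/3 - (-90 + 138) = 188/3 - 1*48 = 188/3 - 48 = 44/3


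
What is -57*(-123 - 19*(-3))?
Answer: 3762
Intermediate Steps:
-57*(-123 - 19*(-3)) = -57*(-123 + 57) = -57*(-66) = 3762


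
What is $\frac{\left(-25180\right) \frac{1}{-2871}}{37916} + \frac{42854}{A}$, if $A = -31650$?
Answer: $- \frac{194339745956}{143554952475} \approx -1.3538$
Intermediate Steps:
$\frac{\left(-25180\right) \frac{1}{-2871}}{37916} + \frac{42854}{A} = \frac{\left(-25180\right) \frac{1}{-2871}}{37916} + \frac{42854}{-31650} = \left(-25180\right) \left(- \frac{1}{2871}\right) \frac{1}{37916} + 42854 \left(- \frac{1}{31650}\right) = \frac{25180}{2871} \cdot \frac{1}{37916} - \frac{21427}{15825} = \frac{6295}{27214209} - \frac{21427}{15825} = - \frac{194339745956}{143554952475}$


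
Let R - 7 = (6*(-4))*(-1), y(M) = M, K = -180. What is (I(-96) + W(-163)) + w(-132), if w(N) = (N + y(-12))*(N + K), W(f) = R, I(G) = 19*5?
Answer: 45054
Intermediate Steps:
I(G) = 95
R = 31 (R = 7 + (6*(-4))*(-1) = 7 - 24*(-1) = 7 + 24 = 31)
W(f) = 31
w(N) = (-180 + N)*(-12 + N) (w(N) = (N - 12)*(N - 180) = (-12 + N)*(-180 + N) = (-180 + N)*(-12 + N))
(I(-96) + W(-163)) + w(-132) = (95 + 31) + (2160 + (-132)² - 192*(-132)) = 126 + (2160 + 17424 + 25344) = 126 + 44928 = 45054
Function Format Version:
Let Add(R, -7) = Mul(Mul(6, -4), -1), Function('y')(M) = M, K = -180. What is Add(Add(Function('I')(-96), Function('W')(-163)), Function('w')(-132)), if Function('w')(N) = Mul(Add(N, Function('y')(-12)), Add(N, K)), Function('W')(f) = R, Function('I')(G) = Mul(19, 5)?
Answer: 45054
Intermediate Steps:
Function('I')(G) = 95
R = 31 (R = Add(7, Mul(Mul(6, -4), -1)) = Add(7, Mul(-24, -1)) = Add(7, 24) = 31)
Function('W')(f) = 31
Function('w')(N) = Mul(Add(-180, N), Add(-12, N)) (Function('w')(N) = Mul(Add(N, -12), Add(N, -180)) = Mul(Add(-12, N), Add(-180, N)) = Mul(Add(-180, N), Add(-12, N)))
Add(Add(Function('I')(-96), Function('W')(-163)), Function('w')(-132)) = Add(Add(95, 31), Add(2160, Pow(-132, 2), Mul(-192, -132))) = Add(126, Add(2160, 17424, 25344)) = Add(126, 44928) = 45054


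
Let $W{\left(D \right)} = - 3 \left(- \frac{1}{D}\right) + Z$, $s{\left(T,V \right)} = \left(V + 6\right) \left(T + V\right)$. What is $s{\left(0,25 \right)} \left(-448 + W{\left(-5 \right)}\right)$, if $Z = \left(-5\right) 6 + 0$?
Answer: $-370915$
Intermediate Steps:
$Z = -30$ ($Z = -30 + 0 = -30$)
$s{\left(T,V \right)} = \left(6 + V\right) \left(T + V\right)$
$W{\left(D \right)} = -30 + \frac{3}{D}$ ($W{\left(D \right)} = - 3 \left(- \frac{1}{D}\right) - 30 = \frac{3}{D} - 30 = -30 + \frac{3}{D}$)
$s{\left(0,25 \right)} \left(-448 + W{\left(-5 \right)}\right) = \left(25^{2} + 6 \cdot 0 + 6 \cdot 25 + 0 \cdot 25\right) \left(-448 - \left(30 - \frac{3}{-5}\right)\right) = \left(625 + 0 + 150 + 0\right) \left(-448 + \left(-30 + 3 \left(- \frac{1}{5}\right)\right)\right) = 775 \left(-448 - \frac{153}{5}\right) = 775 \left(- \frac{2393}{5}\right) = -370915$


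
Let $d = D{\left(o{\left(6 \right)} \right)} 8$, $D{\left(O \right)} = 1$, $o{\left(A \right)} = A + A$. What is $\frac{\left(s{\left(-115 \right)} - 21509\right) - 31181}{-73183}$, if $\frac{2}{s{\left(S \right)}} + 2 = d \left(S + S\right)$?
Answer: $\frac{48527491}{67401543} \approx 0.71998$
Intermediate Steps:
$o{\left(A \right)} = 2 A$
$d = 8$ ($d = 1 \cdot 8 = 8$)
$s{\left(S \right)} = \frac{2}{-2 + 16 S}$ ($s{\left(S \right)} = \frac{2}{-2 + 8 \left(S + S\right)} = \frac{2}{-2 + 8 \cdot 2 S} = \frac{2}{-2 + 16 S}$)
$\frac{\left(s{\left(-115 \right)} - 21509\right) - 31181}{-73183} = \frac{\left(\frac{1}{-1 + 8 \left(-115\right)} - 21509\right) - 31181}{-73183} = \left(\left(\frac{1}{-1 - 920} - 21509\right) - 31181\right) \left(- \frac{1}{73183}\right) = \left(\left(\frac{1}{-921} - 21509\right) - 31181\right) \left(- \frac{1}{73183}\right) = \left(\left(- \frac{1}{921} - 21509\right) - 31181\right) \left(- \frac{1}{73183}\right) = \left(- \frac{19809790}{921} - 31181\right) \left(- \frac{1}{73183}\right) = \left(- \frac{48527491}{921}\right) \left(- \frac{1}{73183}\right) = \frac{48527491}{67401543}$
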